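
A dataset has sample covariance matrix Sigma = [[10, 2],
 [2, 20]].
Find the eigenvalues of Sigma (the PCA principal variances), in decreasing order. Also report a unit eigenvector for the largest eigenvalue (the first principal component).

Step 1 — characteristic polynomial of 2×2 Sigma:
  det(Sigma - λI) = λ² - trace · λ + det = 0.
  trace = 10 + 20 = 30, det = 10·20 - (2)² = 196.
Step 2 — discriminant:
  Δ = trace² - 4·det = 900 - 784 = 116.
Step 3 — eigenvalues:
  λ = (trace ± √Δ)/2 = (30 ± 10.7703)/2,
  λ_1 = 20.3852,  λ_2 = 9.6148.

Step 4 — unit eigenvector for λ_1: solve (Sigma - λ_1 I)v = 0. First row:
  (10 - 20.3852)·v_x + (2)·v_y = 0, i.e. (-10.3852)·v_x + (2)·v_y = 0,
  so v ∝ (b, λ_1 - a) = (2, 10.3852) = u.
  ||u|| = √((2)² + (10.3852)²) = √(111.8516) ≈ 10.576,
  v_1 = u/||u|| ≈ (0.1891, 0.982) (||v_1|| = 1).

λ_1 = 20.3852,  λ_2 = 9.6148;  v_1 ≈ (0.1891, 0.982)


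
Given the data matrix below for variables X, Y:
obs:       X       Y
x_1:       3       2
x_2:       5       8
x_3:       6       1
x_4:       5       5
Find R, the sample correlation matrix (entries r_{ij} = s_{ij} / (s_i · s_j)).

Step 1 — column means:
  mean(X) = (3 + 5 + 6 + 5) / 4 = 19/4 = 4.75
  mean(Y) = (2 + 8 + 1 + 5) / 4 = 16/4 = 4

Step 2 — sample variances and covariances s[i,j] = (1/(n-1)) · Σ_k (x_{k,i} - mean_i) · (x_{k,j} - mean_j), with n-1 = 3:
  s[X,X] = ((-1.75)·(-1.75) + (0.25)·(0.25) + (1.25)·(1.25) + (0.25)·(0.25)) / 3 = 4.75/3 = 1.5833
  s[X,Y] = ((-1.75)·(-2) + (0.25)·(4) + (1.25)·(-3) + (0.25)·(1)) / 3 = 1/3 = 0.3333
  s[Y,Y] = ((-2)·(-2) + (4)·(4) + (-3)·(-3) + (1)·(1)) / 3 = 30/3 = 10
  Sample standard deviations s_i = √(s[i,i]):
  s(X) = √(1.5833) = 1.2583
  s(Y) = √(10) = 3.1623

Step 3 — r_{ij} = s_{ij} / (s_i · s_j):
  r[X,X] = 1 (diagonal).
  r[X,Y] = 0.3333 / (1.2583 · 3.1623) = 0.3333 / 3.9791 = 0.0838
  r[Y,Y] = 1 (diagonal).

R is symmetric with unit diagonal. Assembling:

R = [[1, 0.0838],
 [0.0838, 1]]


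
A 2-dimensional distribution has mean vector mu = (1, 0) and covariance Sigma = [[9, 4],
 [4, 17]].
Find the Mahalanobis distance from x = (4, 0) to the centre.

Step 1 — centre the observation: (x - mu) = (3, 0).

Step 2 — invert Sigma. det(Sigma) = 9·17 - (4)² = 137.
  Sigma^{-1} = (1/det) · [[d, -b], [-b, a]] = [[0.1241, -0.0292],
 [-0.0292, 0.0657]].

Step 3 — form the quadratic (x - mu)^T · Sigma^{-1} · (x - mu):
  Sigma^{-1} · (x - mu) = (0.3723, -0.0876).
  (x - mu)^T · [Sigma^{-1} · (x - mu)] = (3)·(0.3723) + (0)·(-0.0876) = 1.1168.

Step 4 — take square root: d = √(1.1168) ≈ 1.0568.

d(x, mu) = √(1.1168) ≈ 1.0568


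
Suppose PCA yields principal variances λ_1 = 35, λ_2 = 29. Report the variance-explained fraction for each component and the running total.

Step 1 — total variance = trace(Sigma) = Σ λ_i = 35 + 29 = 64.

Step 2 — fraction explained by component i = λ_i / Σ λ:
  PC1: 35/64 = 0.5469
  PC2: 29/64 = 0.4531

Step 3 — cumulative fraction after k components = (λ_1 + ... + λ_k) / Σ λ:
  k = 1: 35/64 = 0.5469
  k = 2: (35 + 29)/64 = 64/64 = 1

Summary (fraction, with percent):

explained: PC1 0.5469 (54.69%), PC2 0.4531 (45.31%);  cumulative: 0.5469, 1


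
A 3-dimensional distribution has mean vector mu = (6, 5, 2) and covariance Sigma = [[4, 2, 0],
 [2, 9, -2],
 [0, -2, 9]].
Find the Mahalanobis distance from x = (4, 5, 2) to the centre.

Step 1 — centre the observation: (x - mu) = (-2, 0, 0).

Step 2 — invert Sigma (cofactor / det for 3×3, or solve directly):
  Sigma^{-1} = [[0.2831, -0.0662, -0.0147],
 [-0.0662, 0.1324, 0.0294],
 [-0.0147, 0.0294, 0.1176]].

Step 3 — form the quadratic (x - mu)^T · Sigma^{-1} · (x - mu):
  Sigma^{-1} · (x - mu) = (-0.5662, 0.1324, 0.0294).
  (x - mu)^T · [Sigma^{-1} · (x - mu)] = (-2)·(-0.5662) + (0)·(0.1324) + (0)·(0.0294) = 1.1324.

Step 4 — take square root: d = √(1.1324) ≈ 1.0641.

d(x, mu) = √(1.1324) ≈ 1.0641


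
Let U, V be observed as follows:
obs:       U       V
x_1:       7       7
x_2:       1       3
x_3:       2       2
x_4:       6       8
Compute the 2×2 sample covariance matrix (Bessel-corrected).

Step 1 — column means:
  mean(U) = (7 + 1 + 2 + 6) / 4 = 16/4 = 4
  mean(V) = (7 + 3 + 2 + 8) / 4 = 20/4 = 5

Step 2 — sample covariance S[i,j] = (1/(n-1)) · Σ_k (x_{k,i} - mean_i) · (x_{k,j} - mean_j), with n-1 = 3.
  S[U,U] = ((3)·(3) + (-3)·(-3) + (-2)·(-2) + (2)·(2)) / 3 = 26/3 = 8.6667
  S[U,V] = ((3)·(2) + (-3)·(-2) + (-2)·(-3) + (2)·(3)) / 3 = 24/3 = 8
  S[V,V] = ((2)·(2) + (-2)·(-2) + (-3)·(-3) + (3)·(3)) / 3 = 26/3 = 8.6667

S is symmetric (S[j,i] = S[i,j]). Assembling:

S = [[8.6667, 8],
 [8, 8.6667]]


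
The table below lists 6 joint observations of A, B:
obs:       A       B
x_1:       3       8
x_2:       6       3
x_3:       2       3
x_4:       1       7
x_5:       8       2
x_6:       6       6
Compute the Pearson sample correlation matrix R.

Step 1 — column means:
  mean(A) = (3 + 6 + 2 + 1 + 8 + 6) / 6 = 26/6 = 4.3333
  mean(B) = (8 + 3 + 3 + 7 + 2 + 6) / 6 = 29/6 = 4.8333

Step 2 — sample variances and covariances s[i,j] = (1/(n-1)) · Σ_k (x_{k,i} - mean_i) · (x_{k,j} - mean_j), with n-1 = 5:
  s[A,A] = ((-1.3333)·(-1.3333) + (1.6667)·(1.6667) + (-2.3333)·(-2.3333) + (-3.3333)·(-3.3333) + (3.6667)·(3.6667) + (1.6667)·(1.6667)) / 5 = 37.3333/5 = 7.4667
  s[A,B] = ((-1.3333)·(3.1667) + (1.6667)·(-1.8333) + (-2.3333)·(-1.8333) + (-3.3333)·(2.1667) + (3.6667)·(-2.8333) + (1.6667)·(1.1667)) / 5 = -18.6667/5 = -3.7333
  s[B,B] = ((3.1667)·(3.1667) + (-1.8333)·(-1.8333) + (-1.8333)·(-1.8333) + (2.1667)·(2.1667) + (-2.8333)·(-2.8333) + (1.1667)·(1.1667)) / 5 = 30.8333/5 = 6.1667
  Sample standard deviations s_i = √(s[i,i]):
  s(A) = √(7.4667) = 2.7325
  s(B) = √(6.1667) = 2.4833

Step 3 — r_{ij} = s_{ij} / (s_i · s_j):
  r[A,A] = 1 (diagonal).
  r[A,B] = -3.7333 / (2.7325 · 2.4833) = -3.7333 / 6.7856 = -0.5502
  r[B,B] = 1 (diagonal).

R is symmetric with unit diagonal. Assembling:

R = [[1, -0.5502],
 [-0.5502, 1]]


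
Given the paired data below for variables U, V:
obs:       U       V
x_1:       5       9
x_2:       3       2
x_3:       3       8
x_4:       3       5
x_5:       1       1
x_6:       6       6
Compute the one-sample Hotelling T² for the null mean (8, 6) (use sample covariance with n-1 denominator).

Step 1 — sample mean vector:
  mean(U) = (5 + 3 + 3 + 3 + 1 + 6) / 6 = 21/6 = 3.5
  mean(V) = (9 + 2 + 8 + 5 + 1 + 6) / 6 = 31/6 = 5.1667
  x̄ = (3.5, 5.1667),  deviation x̄ - mu_0 = (3.5, 5.1667) - (8, 6) = (-4.5, -0.8333).

Step 2 — sample covariance matrix, S[i,j] = (1/(n-1)) · Σ_k (x_{k,i} - mean_i) · (x_{k,j} - mean_j), divisor n-1 = 5:
  S[U,U] = ((1.5)·(1.5) + (-0.5)·(-0.5) + (-0.5)·(-0.5) + (-0.5)·(-0.5) + (-2.5)·(-2.5) + (2.5)·(2.5)) / 5 = 15.5/5 = 3.1
  S[U,V] = ((1.5)·(3.8333) + (-0.5)·(-3.1667) + (-0.5)·(2.8333) + (-0.5)·(-0.1667) + (-2.5)·(-4.1667) + (2.5)·(0.8333)) / 5 = 18.5/5 = 3.7
  S[V,V] = ((3.8333)·(3.8333) + (-3.1667)·(-3.1667) + (2.8333)·(2.8333) + (-0.1667)·(-0.1667) + (-4.1667)·(-4.1667) + (0.8333)·(0.8333)) / 5 = 50.8333/5 = 10.1667
  S = [[3.1, 3.7],
 [3.7, 10.1667]].

Step 3 — invert S. det(S) = 3.1·10.1667 - (3.7)² = 17.8267.
  S^{-1} = (1/det) · [[d, -b], [-b, a]] = [[0.5703, -0.2076],
 [-0.2076, 0.1739]].

Step 4 — quadratic form (x̄ - mu_0)^T · S^{-1} · (x̄ - mu_0):
  S^{-1} · (x̄ - mu_0) = (-2.3934, 0.7891),
  (x̄ - mu_0)^T · [...] = (-4.5)·(-2.3934) + (-0.8333)·(0.7891) = 10.1128.

Step 5 — scale by n: T² = 6 · 10.1128 = 60.6769.

T² ≈ 60.6769


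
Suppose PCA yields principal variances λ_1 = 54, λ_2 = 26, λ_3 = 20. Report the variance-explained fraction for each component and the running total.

Step 1 — total variance = trace(Sigma) = Σ λ_i = 54 + 26 + 20 = 100.

Step 2 — fraction explained by component i = λ_i / Σ λ:
  PC1: 54/100 = 0.54
  PC2: 26/100 = 0.26
  PC3: 20/100 = 0.2

Step 3 — cumulative fraction after k components = (λ_1 + ... + λ_k) / Σ λ:
  k = 1: 54/100 = 0.54
  k = 2: (54 + 26)/100 = 80/100 = 0.8
  k = 3: (54 + 26 + 20)/100 = 100/100 = 1

Summary (fraction, with percent):

explained: PC1 0.54 (54%), PC2 0.26 (26%), PC3 0.2 (20%);  cumulative: 0.54, 0.8, 1


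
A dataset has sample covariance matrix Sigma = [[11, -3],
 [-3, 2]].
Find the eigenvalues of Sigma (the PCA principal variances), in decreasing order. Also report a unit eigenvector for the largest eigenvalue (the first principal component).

Step 1 — characteristic polynomial of 2×2 Sigma:
  det(Sigma - λI) = λ² - trace · λ + det = 0.
  trace = 11 + 2 = 13, det = 11·2 - (-3)² = 13.
Step 2 — discriminant:
  Δ = trace² - 4·det = 169 - 52 = 117.
Step 3 — eigenvalues:
  λ = (trace ± √Δ)/2 = (13 ± 10.8167)/2,
  λ_1 = 11.9083,  λ_2 = 1.0917.

Step 4 — unit eigenvector for λ_1: solve (Sigma - λ_1 I)v = 0. First row:
  (11 - 11.9083)·v_x + (-3)·v_y = 0, i.e. (-0.9083)·v_x + (-3)·v_y = 0,
  so v ∝ (b, λ_1 - a) = (-3, 0.9083); multiply by -1 so the first entry is positive: u = (3, -0.9083).
  ||u|| = √((3)² + (-0.9083)²) = √(9.8251) ≈ 3.1345,
  v_1 = u/||u|| ≈ (0.9571, -0.2898) (||v_1|| = 1).

λ_1 = 11.9083,  λ_2 = 1.0917;  v_1 ≈ (0.9571, -0.2898)


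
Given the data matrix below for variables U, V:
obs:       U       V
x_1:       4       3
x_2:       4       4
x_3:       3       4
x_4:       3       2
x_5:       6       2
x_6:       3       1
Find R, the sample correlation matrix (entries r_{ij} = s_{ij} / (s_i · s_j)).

Step 1 — column means:
  mean(U) = (4 + 4 + 3 + 3 + 6 + 3) / 6 = 23/6 = 3.8333
  mean(V) = (3 + 4 + 4 + 2 + 2 + 1) / 6 = 16/6 = 2.6667

Step 2 — sample variances and covariances s[i,j] = (1/(n-1)) · Σ_k (x_{k,i} - mean_i) · (x_{k,j} - mean_j), with n-1 = 5:
  s[U,U] = ((0.1667)·(0.1667) + (0.1667)·(0.1667) + (-0.8333)·(-0.8333) + (-0.8333)·(-0.8333) + (2.1667)·(2.1667) + (-0.8333)·(-0.8333)) / 5 = 6.8333/5 = 1.3667
  s[U,V] = ((0.1667)·(0.3333) + (0.1667)·(1.3333) + (-0.8333)·(1.3333) + (-0.8333)·(-0.6667) + (2.1667)·(-0.6667) + (-0.8333)·(-1.6667)) / 5 = -0.3333/5 = -0.0667
  s[V,V] = ((0.3333)·(0.3333) + (1.3333)·(1.3333) + (1.3333)·(1.3333) + (-0.6667)·(-0.6667) + (-0.6667)·(-0.6667) + (-1.6667)·(-1.6667)) / 5 = 7.3333/5 = 1.4667
  Sample standard deviations s_i = √(s[i,i]):
  s(U) = √(1.3667) = 1.169
  s(V) = √(1.4667) = 1.2111

Step 3 — r_{ij} = s_{ij} / (s_i · s_j):
  r[U,U] = 1 (diagonal).
  r[U,V] = -0.0667 / (1.169 · 1.2111) = -0.0667 / 1.4158 = -0.0471
  r[V,V] = 1 (diagonal).

R is symmetric with unit diagonal. Assembling:

R = [[1, -0.0471],
 [-0.0471, 1]]


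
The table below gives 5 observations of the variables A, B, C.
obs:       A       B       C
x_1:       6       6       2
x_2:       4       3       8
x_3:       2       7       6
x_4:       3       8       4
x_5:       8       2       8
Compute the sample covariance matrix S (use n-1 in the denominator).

Step 1 — column means:
  mean(A) = (6 + 4 + 2 + 3 + 8) / 5 = 23/5 = 4.6
  mean(B) = (6 + 3 + 7 + 8 + 2) / 5 = 26/5 = 5.2
  mean(C) = (2 + 8 + 6 + 4 + 8) / 5 = 28/5 = 5.6

Step 2 — sample covariance S[i,j] = (1/(n-1)) · Σ_k (x_{k,i} - mean_i) · (x_{k,j} - mean_j), with n-1 = 4.
  S[A,A] = ((1.4)·(1.4) + (-0.6)·(-0.6) + (-2.6)·(-2.6) + (-1.6)·(-1.6) + (3.4)·(3.4)) / 4 = 23.2/4 = 5.8
  S[A,B] = ((1.4)·(0.8) + (-0.6)·(-2.2) + (-2.6)·(1.8) + (-1.6)·(2.8) + (3.4)·(-3.2)) / 4 = -17.6/4 = -4.4
  S[A,C] = ((1.4)·(-3.6) + (-0.6)·(2.4) + (-2.6)·(0.4) + (-1.6)·(-1.6) + (3.4)·(2.4)) / 4 = 3.2/4 = 0.8
  S[B,B] = ((0.8)·(0.8) + (-2.2)·(-2.2) + (1.8)·(1.8) + (2.8)·(2.8) + (-3.2)·(-3.2)) / 4 = 26.8/4 = 6.7
  S[B,C] = ((0.8)·(-3.6) + (-2.2)·(2.4) + (1.8)·(0.4) + (2.8)·(-1.6) + (-3.2)·(2.4)) / 4 = -19.6/4 = -4.9
  S[C,C] = ((-3.6)·(-3.6) + (2.4)·(2.4) + (0.4)·(0.4) + (-1.6)·(-1.6) + (2.4)·(2.4)) / 4 = 27.2/4 = 6.8

S is symmetric (S[j,i] = S[i,j]). Assembling:

S = [[5.8, -4.4, 0.8],
 [-4.4, 6.7, -4.9],
 [0.8, -4.9, 6.8]]


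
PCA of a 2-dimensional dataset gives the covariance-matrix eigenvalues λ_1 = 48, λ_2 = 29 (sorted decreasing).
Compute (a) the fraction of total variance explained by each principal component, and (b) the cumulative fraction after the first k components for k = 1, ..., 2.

Step 1 — total variance = trace(Sigma) = Σ λ_i = 48 + 29 = 77.

Step 2 — fraction explained by component i = λ_i / Σ λ:
  PC1: 48/77 = 0.6234
  PC2: 29/77 = 0.3766

Step 3 — cumulative fraction after k components = (λ_1 + ... + λ_k) / Σ λ:
  k = 1: 48/77 = 0.6234
  k = 2: (48 + 29)/77 = 77/77 = 1

Summary (fraction, with percent):

explained: PC1 0.6234 (62.34%), PC2 0.3766 (37.66%);  cumulative: 0.6234, 1


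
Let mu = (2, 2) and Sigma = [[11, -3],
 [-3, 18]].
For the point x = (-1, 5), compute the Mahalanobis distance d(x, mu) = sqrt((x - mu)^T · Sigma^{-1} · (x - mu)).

Step 1 — centre the observation: (x - mu) = (-3, 3).

Step 2 — invert Sigma. det(Sigma) = 11·18 - (-3)² = 189.
  Sigma^{-1} = (1/det) · [[d, -b], [-b, a]] = [[0.0952, 0.0159],
 [0.0159, 0.0582]].

Step 3 — form the quadratic (x - mu)^T · Sigma^{-1} · (x - mu):
  Sigma^{-1} · (x - mu) = (-0.2381, 0.127).
  (x - mu)^T · [Sigma^{-1} · (x - mu)] = (-3)·(-0.2381) + (3)·(0.127) = 1.0952.

Step 4 — take square root: d = √(1.0952) ≈ 1.0465.

d(x, mu) = √(1.0952) ≈ 1.0465


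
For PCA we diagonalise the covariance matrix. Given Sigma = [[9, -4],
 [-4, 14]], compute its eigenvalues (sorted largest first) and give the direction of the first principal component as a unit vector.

Step 1 — characteristic polynomial of 2×2 Sigma:
  det(Sigma - λI) = λ² - trace · λ + det = 0.
  trace = 9 + 14 = 23, det = 9·14 - (-4)² = 110.
Step 2 — discriminant:
  Δ = trace² - 4·det = 529 - 440 = 89.
Step 3 — eigenvalues:
  λ = (trace ± √Δ)/2 = (23 ± 9.434)/2,
  λ_1 = 16.217,  λ_2 = 6.783.

Step 4 — unit eigenvector for λ_1: solve (Sigma - λ_1 I)v = 0. First row:
  (9 - 16.217)·v_x + (-4)·v_y = 0, i.e. (-7.217)·v_x + (-4)·v_y = 0,
  so v ∝ (b, λ_1 - a) = (-4, 7.217); multiply by -1 so the first entry is positive: u = (4, -7.217).
  ||u|| = √((4)² + (-7.217)²) = √(68.085) ≈ 8.2514,
  v_1 = u/||u|| ≈ (0.4848, -0.8746) (||v_1|| = 1).

λ_1 = 16.217,  λ_2 = 6.783;  v_1 ≈ (0.4848, -0.8746)


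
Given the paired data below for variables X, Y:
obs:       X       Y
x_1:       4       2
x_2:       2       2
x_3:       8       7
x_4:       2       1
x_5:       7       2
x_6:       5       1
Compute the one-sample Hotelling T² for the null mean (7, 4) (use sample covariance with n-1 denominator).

Step 1 — sample mean vector:
  mean(X) = (4 + 2 + 8 + 2 + 7 + 5) / 6 = 28/6 = 4.6667
  mean(Y) = (2 + 2 + 7 + 1 + 2 + 1) / 6 = 15/6 = 2.5
  x̄ = (4.6667, 2.5),  deviation x̄ - mu_0 = (4.6667, 2.5) - (7, 4) = (-2.3333, -1.5).

Step 2 — sample covariance matrix, S[i,j] = (1/(n-1)) · Σ_k (x_{k,i} - mean_i) · (x_{k,j} - mean_j), divisor n-1 = 5:
  S[X,X] = ((-0.6667)·(-0.6667) + (-2.6667)·(-2.6667) + (3.3333)·(3.3333) + (-2.6667)·(-2.6667) + (2.3333)·(2.3333) + (0.3333)·(0.3333)) / 5 = 31.3333/5 = 6.2667
  S[X,Y] = ((-0.6667)·(-0.5) + (-2.6667)·(-0.5) + (3.3333)·(4.5) + (-2.6667)·(-1.5) + (2.3333)·(-0.5) + (0.3333)·(-1.5)) / 5 = 19/5 = 3.8
  S[Y,Y] = ((-0.5)·(-0.5) + (-0.5)·(-0.5) + (4.5)·(4.5) + (-1.5)·(-1.5) + (-0.5)·(-0.5) + (-1.5)·(-1.5)) / 5 = 25.5/5 = 5.1
  S = [[6.2667, 3.8],
 [3.8, 5.1]].

Step 3 — invert S. det(S) = 6.2667·5.1 - (3.8)² = 17.52.
  S^{-1} = (1/det) · [[d, -b], [-b, a]] = [[0.2911, -0.2169],
 [-0.2169, 0.3577]].

Step 4 — quadratic form (x̄ - mu_0)^T · S^{-1} · (x̄ - mu_0):
  S^{-1} · (x̄ - mu_0) = (-0.3539, -0.0304),
  (x̄ - mu_0)^T · [...] = (-2.3333)·(-0.3539) + (-1.5)·(-0.0304) = 0.8714.

Step 5 — scale by n: T² = 6 · 0.8714 = 5.2283.

T² ≈ 5.2283


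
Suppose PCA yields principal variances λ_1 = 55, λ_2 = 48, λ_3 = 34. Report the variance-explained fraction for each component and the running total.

Step 1 — total variance = trace(Sigma) = Σ λ_i = 55 + 48 + 34 = 137.

Step 2 — fraction explained by component i = λ_i / Σ λ:
  PC1: 55/137 = 0.4015
  PC2: 48/137 = 0.3504
  PC3: 34/137 = 0.2482

Step 3 — cumulative fraction after k components = (λ_1 + ... + λ_k) / Σ λ:
  k = 1: 55/137 = 0.4015
  k = 2: (55 + 48)/137 = 103/137 = 0.7518
  k = 3: (55 + 48 + 34)/137 = 137/137 = 1

Summary (fraction, with percent):

explained: PC1 0.4015 (40.15%), PC2 0.3504 (35.04%), PC3 0.2482 (24.82%);  cumulative: 0.4015, 0.7518, 1


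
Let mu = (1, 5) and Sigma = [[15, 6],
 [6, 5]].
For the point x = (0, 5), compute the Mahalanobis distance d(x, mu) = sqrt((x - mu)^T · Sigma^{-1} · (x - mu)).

Step 1 — centre the observation: (x - mu) = (-1, 0).

Step 2 — invert Sigma. det(Sigma) = 15·5 - (6)² = 39.
  Sigma^{-1} = (1/det) · [[d, -b], [-b, a]] = [[0.1282, -0.1538],
 [-0.1538, 0.3846]].

Step 3 — form the quadratic (x - mu)^T · Sigma^{-1} · (x - mu):
  Sigma^{-1} · (x - mu) = (-0.1282, 0.1538).
  (x - mu)^T · [Sigma^{-1} · (x - mu)] = (-1)·(-0.1282) + (0)·(0.1538) = 0.1282.

Step 4 — take square root: d = √(0.1282) ≈ 0.3581.

d(x, mu) = √(0.1282) ≈ 0.3581


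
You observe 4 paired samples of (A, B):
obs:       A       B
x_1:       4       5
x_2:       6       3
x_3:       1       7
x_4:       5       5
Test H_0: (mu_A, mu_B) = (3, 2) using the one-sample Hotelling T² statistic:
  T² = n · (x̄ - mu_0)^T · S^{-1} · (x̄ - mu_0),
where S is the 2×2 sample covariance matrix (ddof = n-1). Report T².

Step 1 — sample mean vector:
  mean(A) = (4 + 6 + 1 + 5) / 4 = 16/4 = 4
  mean(B) = (5 + 3 + 7 + 5) / 4 = 20/4 = 5
  x̄ = (4, 5),  deviation x̄ - mu_0 = (4, 5) - (3, 2) = (1, 3).

Step 2 — sample covariance matrix, S[i,j] = (1/(n-1)) · Σ_k (x_{k,i} - mean_i) · (x_{k,j} - mean_j), divisor n-1 = 3:
  S[A,A] = ((0)·(0) + (2)·(2) + (-3)·(-3) + (1)·(1)) / 3 = 14/3 = 4.6667
  S[A,B] = ((0)·(0) + (2)·(-2) + (-3)·(2) + (1)·(0)) / 3 = -10/3 = -3.3333
  S[B,B] = ((0)·(0) + (-2)·(-2) + (2)·(2) + (0)·(0)) / 3 = 8/3 = 2.6667
  S = [[4.6667, -3.3333],
 [-3.3333, 2.6667]].

Step 3 — invert S. det(S) = 4.6667·2.6667 - (-3.3333)² = 1.3333.
  S^{-1} = (1/det) · [[d, -b], [-b, a]] = [[2, 2.5],
 [2.5, 3.5]].

Step 4 — quadratic form (x̄ - mu_0)^T · S^{-1} · (x̄ - mu_0):
  S^{-1} · (x̄ - mu_0) = (9.5, 13),
  (x̄ - mu_0)^T · [...] = (1)·(9.5) + (3)·(13) = 48.5.

Step 5 — scale by n: T² = 4 · 48.5 = 194.

T² ≈ 194


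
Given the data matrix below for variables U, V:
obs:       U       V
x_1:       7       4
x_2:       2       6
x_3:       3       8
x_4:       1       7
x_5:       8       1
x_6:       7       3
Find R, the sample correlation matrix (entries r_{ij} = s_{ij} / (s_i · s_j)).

Step 1 — column means:
  mean(U) = (7 + 2 + 3 + 1 + 8 + 7) / 6 = 28/6 = 4.6667
  mean(V) = (4 + 6 + 8 + 7 + 1 + 3) / 6 = 29/6 = 4.8333

Step 2 — sample variances and covariances s[i,j] = (1/(n-1)) · Σ_k (x_{k,i} - mean_i) · (x_{k,j} - mean_j), with n-1 = 5:
  s[U,U] = ((2.3333)·(2.3333) + (-2.6667)·(-2.6667) + (-1.6667)·(-1.6667) + (-3.6667)·(-3.6667) + (3.3333)·(3.3333) + (2.3333)·(2.3333)) / 5 = 45.3333/5 = 9.0667
  s[U,V] = ((2.3333)·(-0.8333) + (-2.6667)·(1.1667) + (-1.6667)·(3.1667) + (-3.6667)·(2.1667) + (3.3333)·(-3.8333) + (2.3333)·(-1.8333)) / 5 = -35.3333/5 = -7.0667
  s[V,V] = ((-0.8333)·(-0.8333) + (1.1667)·(1.1667) + (3.1667)·(3.1667) + (2.1667)·(2.1667) + (-3.8333)·(-3.8333) + (-1.8333)·(-1.8333)) / 5 = 34.8333/5 = 6.9667
  Sample standard deviations s_i = √(s[i,i]):
  s(U) = √(9.0667) = 3.0111
  s(V) = √(6.9667) = 2.6394

Step 3 — r_{ij} = s_{ij} / (s_i · s_j):
  r[U,U] = 1 (diagonal).
  r[U,V] = -7.0667 / (3.0111 · 2.6394) = -7.0667 / 7.9476 = -0.8892
  r[V,V] = 1 (diagonal).

R is symmetric with unit diagonal. Assembling:

R = [[1, -0.8892],
 [-0.8892, 1]]


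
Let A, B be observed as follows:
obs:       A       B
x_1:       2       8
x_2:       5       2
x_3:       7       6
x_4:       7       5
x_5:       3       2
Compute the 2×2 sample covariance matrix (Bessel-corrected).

Step 1 — column means:
  mean(A) = (2 + 5 + 7 + 7 + 3) / 5 = 24/5 = 4.8
  mean(B) = (8 + 2 + 6 + 5 + 2) / 5 = 23/5 = 4.6

Step 2 — sample covariance S[i,j] = (1/(n-1)) · Σ_k (x_{k,i} - mean_i) · (x_{k,j} - mean_j), with n-1 = 4.
  S[A,A] = ((-2.8)·(-2.8) + (0.2)·(0.2) + (2.2)·(2.2) + (2.2)·(2.2) + (-1.8)·(-1.8)) / 4 = 20.8/4 = 5.2
  S[A,B] = ((-2.8)·(3.4) + (0.2)·(-2.6) + (2.2)·(1.4) + (2.2)·(0.4) + (-1.8)·(-2.6)) / 4 = -1.4/4 = -0.35
  S[B,B] = ((3.4)·(3.4) + (-2.6)·(-2.6) + (1.4)·(1.4) + (0.4)·(0.4) + (-2.6)·(-2.6)) / 4 = 27.2/4 = 6.8

S is symmetric (S[j,i] = S[i,j]). Assembling:

S = [[5.2, -0.35],
 [-0.35, 6.8]]


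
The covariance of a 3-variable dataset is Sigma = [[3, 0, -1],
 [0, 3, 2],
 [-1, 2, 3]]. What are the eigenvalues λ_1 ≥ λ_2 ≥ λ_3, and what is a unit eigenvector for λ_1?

Step 1 — characteristic polynomial p(λ) = det(λI - Sigma) = λ³ - tr·λ² + c_1·λ - det, where tr = trace, c_1 = sum of the principal 2×2 minors, det = det(Sigma):
  tr = 3 + 3 + 3 = 9,
  c_1 = (3·3 - (0)²) + (3·3 - (-1)²) + (3·3 - (2)²) = 9 + 8 + 5 = 22,
  det = 3·(3·3 - (2)²) - (0)·((0)·3 - (2)·(-1)) + (-1)·((0)·(2) - 3·(-1)) = 3·(5) - (0)·(2) + (-1)·(3) = 12.
  So p(λ) = λ³ - 9λ² + 22λ - 12.
Step 2 — look for an integer root (rational root theorem: any rational root is an integer divisor of 12). Testing λ = 3:
  p(3) = 27 - 81 + 66 - 12 = 0  ✓
  Dividing out (λ - 3): p(λ) = (λ - 3)(λ² - 6λ + 4).
Step 3 — remaining eigenvalues from the quadratic λ² - 6λ + 4 = 0:
  Δ = 6² - 4·4 = 36 - 16 = 20,  λ = (6 ± √20)/2 = (6 ± 4.4721)/2 ≈ 5.2361 or 0.7639.
  Sorted: λ_1 = 5.2361,  λ_2 = 3,  λ_3 = 0.7639  (check: sum = 9 = tr ✓).

Step 4 — unit eigenvector for λ_1 ≈ 5.2361: v spans the null space of (Sigma - λ_1 I), whose rows are
  r_1 = (-2.2361, 0, -1),  r_2 = (0, -2.2361, 2),  r_3 = (-1, 2, -2.2361).
  v is orthogonal to every row, so take v ∝ r_1 × r_2 = ((0)·(2) - (-1)·(-2.2361), (-1)·(0) - (-2.2361)·(2), (-2.2361)·(-2.2361) - (0)·(0)) ≈ (-2.2361, 4.4721, 5).
  Rescale (multiply by -1 so the first nonzero entry is positive): u = (2.2361, -4.4721, -5).
  ||u|| = √((2.2361)² + (-4.4721)² + (-5)²) = √(50) ≈ 7.0711,  v_1 = u/||u|| ≈ (0.3162, -0.6325, -0.7071) (||v_1|| = 1).

λ_1 = 5.2361,  λ_2 = 3,  λ_3 = 0.7639;  v_1 ≈ (0.3162, -0.6325, -0.7071)


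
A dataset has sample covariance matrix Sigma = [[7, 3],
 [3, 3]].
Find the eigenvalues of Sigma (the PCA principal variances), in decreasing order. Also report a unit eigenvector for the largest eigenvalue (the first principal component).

Step 1 — characteristic polynomial of 2×2 Sigma:
  det(Sigma - λI) = λ² - trace · λ + det = 0.
  trace = 7 + 3 = 10, det = 7·3 - (3)² = 12.
Step 2 — discriminant:
  Δ = trace² - 4·det = 100 - 48 = 52.
Step 3 — eigenvalues:
  λ = (trace ± √Δ)/2 = (10 ± 7.2111)/2,
  λ_1 = 8.6056,  λ_2 = 1.3944.

Step 4 — unit eigenvector for λ_1: solve (Sigma - λ_1 I)v = 0. First row:
  (7 - 8.6056)·v_x + (3)·v_y = 0, i.e. (-1.6056)·v_x + (3)·v_y = 0,
  so v ∝ (b, λ_1 - a) = (3, 1.6056) = u.
  ||u|| = √((3)² + (1.6056)²) = √(11.5778) ≈ 3.4026,
  v_1 = u/||u|| ≈ (0.8817, 0.4719) (||v_1|| = 1).

λ_1 = 8.6056,  λ_2 = 1.3944;  v_1 ≈ (0.8817, 0.4719)


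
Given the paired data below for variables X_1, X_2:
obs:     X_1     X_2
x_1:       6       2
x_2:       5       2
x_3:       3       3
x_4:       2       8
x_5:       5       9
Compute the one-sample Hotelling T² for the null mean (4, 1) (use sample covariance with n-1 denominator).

Step 1 — sample mean vector:
  mean(X_1) = (6 + 5 + 3 + 2 + 5) / 5 = 21/5 = 4.2
  mean(X_2) = (2 + 2 + 3 + 8 + 9) / 5 = 24/5 = 4.8
  x̄ = (4.2, 4.8),  deviation x̄ - mu_0 = (4.2, 4.8) - (4, 1) = (0.2, 3.8).

Step 2 — sample covariance matrix, S[i,j] = (1/(n-1)) · Σ_k (x_{k,i} - mean_i) · (x_{k,j} - mean_j), divisor n-1 = 4:
  S[X_1,X_1] = ((1.8)·(1.8) + (0.8)·(0.8) + (-1.2)·(-1.2) + (-2.2)·(-2.2) + (0.8)·(0.8)) / 4 = 10.8/4 = 2.7
  S[X_1,X_2] = ((1.8)·(-2.8) + (0.8)·(-2.8) + (-1.2)·(-1.8) + (-2.2)·(3.2) + (0.8)·(4.2)) / 4 = -8.8/4 = -2.2
  S[X_2,X_2] = ((-2.8)·(-2.8) + (-2.8)·(-2.8) + (-1.8)·(-1.8) + (3.2)·(3.2) + (4.2)·(4.2)) / 4 = 46.8/4 = 11.7
  S = [[2.7, -2.2],
 [-2.2, 11.7]].

Step 3 — invert S. det(S) = 2.7·11.7 - (-2.2)² = 26.75.
  S^{-1} = (1/det) · [[d, -b], [-b, a]] = [[0.4374, 0.0822],
 [0.0822, 0.1009]].

Step 4 — quadratic form (x̄ - mu_0)^T · S^{-1} · (x̄ - mu_0):
  S^{-1} · (x̄ - mu_0) = (0.4, 0.4),
  (x̄ - mu_0)^T · [...] = (0.2)·(0.4) + (3.8)·(0.4) = 1.6.

Step 5 — scale by n: T² = 5 · 1.6 = 8.

T² ≈ 8


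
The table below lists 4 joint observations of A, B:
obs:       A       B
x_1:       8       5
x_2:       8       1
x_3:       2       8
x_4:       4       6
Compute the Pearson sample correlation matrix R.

Step 1 — column means:
  mean(A) = (8 + 8 + 2 + 4) / 4 = 22/4 = 5.5
  mean(B) = (5 + 1 + 8 + 6) / 4 = 20/4 = 5

Step 2 — sample variances and covariances s[i,j] = (1/(n-1)) · Σ_k (x_{k,i} - mean_i) · (x_{k,j} - mean_j), with n-1 = 3:
  s[A,A] = ((2.5)·(2.5) + (2.5)·(2.5) + (-3.5)·(-3.5) + (-1.5)·(-1.5)) / 3 = 27/3 = 9
  s[A,B] = ((2.5)·(0) + (2.5)·(-4) + (-3.5)·(3) + (-1.5)·(1)) / 3 = -22/3 = -7.3333
  s[B,B] = ((0)·(0) + (-4)·(-4) + (3)·(3) + (1)·(1)) / 3 = 26/3 = 8.6667
  Sample standard deviations s_i = √(s[i,i]):
  s(A) = √(9) = 3
  s(B) = √(8.6667) = 2.9439

Step 3 — r_{ij} = s_{ij} / (s_i · s_j):
  r[A,A] = 1 (diagonal).
  r[A,B] = -7.3333 / (3 · 2.9439) = -7.3333 / 8.8318 = -0.8303
  r[B,B] = 1 (diagonal).

R is symmetric with unit diagonal. Assembling:

R = [[1, -0.8303],
 [-0.8303, 1]]


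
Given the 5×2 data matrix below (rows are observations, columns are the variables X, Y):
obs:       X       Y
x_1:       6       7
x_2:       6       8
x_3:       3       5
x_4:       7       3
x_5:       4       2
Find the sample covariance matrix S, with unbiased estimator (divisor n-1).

Step 1 — column means:
  mean(X) = (6 + 6 + 3 + 7 + 4) / 5 = 26/5 = 5.2
  mean(Y) = (7 + 8 + 5 + 3 + 2) / 5 = 25/5 = 5

Step 2 — sample covariance S[i,j] = (1/(n-1)) · Σ_k (x_{k,i} - mean_i) · (x_{k,j} - mean_j), with n-1 = 4.
  S[X,X] = ((0.8)·(0.8) + (0.8)·(0.8) + (-2.2)·(-2.2) + (1.8)·(1.8) + (-1.2)·(-1.2)) / 4 = 10.8/4 = 2.7
  S[X,Y] = ((0.8)·(2) + (0.8)·(3) + (-2.2)·(0) + (1.8)·(-2) + (-1.2)·(-3)) / 4 = 4/4 = 1
  S[Y,Y] = ((2)·(2) + (3)·(3) + (0)·(0) + (-2)·(-2) + (-3)·(-3)) / 4 = 26/4 = 6.5

S is symmetric (S[j,i] = S[i,j]). Assembling:

S = [[2.7, 1],
 [1, 6.5]]


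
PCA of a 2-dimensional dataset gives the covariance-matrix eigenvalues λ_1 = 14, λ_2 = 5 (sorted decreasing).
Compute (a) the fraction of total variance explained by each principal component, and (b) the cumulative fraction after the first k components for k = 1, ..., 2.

Step 1 — total variance = trace(Sigma) = Σ λ_i = 14 + 5 = 19.

Step 2 — fraction explained by component i = λ_i / Σ λ:
  PC1: 14/19 = 0.7368
  PC2: 5/19 = 0.2632

Step 3 — cumulative fraction after k components = (λ_1 + ... + λ_k) / Σ λ:
  k = 1: 14/19 = 0.7368
  k = 2: (14 + 5)/19 = 19/19 = 1

Summary (fraction, with percent):

explained: PC1 0.7368 (73.68%), PC2 0.2632 (26.32%);  cumulative: 0.7368, 1


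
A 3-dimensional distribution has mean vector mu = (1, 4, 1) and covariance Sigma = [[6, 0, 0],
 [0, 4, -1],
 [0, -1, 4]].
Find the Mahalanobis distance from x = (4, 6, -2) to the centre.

Step 1 — centre the observation: (x - mu) = (3, 2, -3).

Step 2 — invert Sigma (cofactor / det for 3×3, or solve directly):
  Sigma^{-1} = [[0.1667, 0, 0],
 [0, 0.2667, 0.0667],
 [0, 0.0667, 0.2667]].

Step 3 — form the quadratic (x - mu)^T · Sigma^{-1} · (x - mu):
  Sigma^{-1} · (x - mu) = (0.5, 0.3333, -0.6667).
  (x - mu)^T · [Sigma^{-1} · (x - mu)] = (3)·(0.5) + (2)·(0.3333) + (-3)·(-0.6667) = 4.1667.

Step 4 — take square root: d = √(4.1667) ≈ 2.0412.

d(x, mu) = √(4.1667) ≈ 2.0412


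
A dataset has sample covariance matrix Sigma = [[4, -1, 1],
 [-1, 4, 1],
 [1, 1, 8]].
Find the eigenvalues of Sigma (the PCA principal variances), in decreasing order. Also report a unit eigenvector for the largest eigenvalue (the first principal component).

Step 1 — characteristic polynomial p(λ) = det(λI - Sigma) = λ³ - tr·λ² + c_1·λ - det, where tr = trace, c_1 = sum of the principal 2×2 minors, det = det(Sigma):
  tr = 4 + 4 + 8 = 16,
  c_1 = (4·4 - (-1)²) + (4·8 - (1)²) + (4·8 - (1)²) = 15 + 31 + 31 = 77,
  det = 4·(4·8 - (1)²) - (-1)·((-1)·8 - (1)·(1)) + (1)·((-1)·(1) - 4·(1)) = 4·(31) - (-1)·(-9) + (1)·(-5) = 110.
  So p(λ) = λ³ - 16λ² + 77λ - 110.
Step 2 — look for an integer root (rational root theorem: any rational root is an integer divisor of 110). Testing λ = 5:
  p(5) = 125 - 400 + 385 - 110 = 0  ✓
  Dividing out (λ - 5): p(λ) = (λ - 5)(λ² - 11λ + 22).
Step 3 — remaining eigenvalues from the quadratic λ² - 11λ + 22 = 0:
  Δ = 11² - 4·22 = 121 - 88 = 33,  λ = (11 ± √33)/2 = (11 ± 5.7446)/2 ≈ 8.3723 or 2.6277.
  Sorted: λ_1 = 8.3723,  λ_2 = 5,  λ_3 = 2.6277  (check: sum = 16 = tr ✓).

Step 4 — unit eigenvector for λ_1 ≈ 8.3723: v spans the null space of (Sigma - λ_1 I), whose rows are
  r_1 = (-4.3723, -1, 1),  r_2 = (-1, -4.3723, 1),  r_3 = (1, 1, -0.3723).
  v is orthogonal to every row, so take v ∝ r_1 × r_2 = ((-1)·(1) - (1)·(-4.3723), (1)·(-1) - (-4.3723)·(1), (-4.3723)·(-4.3723) - (-1)·(-1)) ≈ (3.3723, 3.3723, 18.1168).
  Let u = (3.3723, 3.3723, 18.1168).
  ||u|| = √((3.3723)² + (3.3723)² + (18.1168)²) = √(350.9646) ≈ 18.734,  v_1 = u/||u|| ≈ (0.18, 0.18, 0.9671) (||v_1|| = 1).

λ_1 = 8.3723,  λ_2 = 5,  λ_3 = 2.6277;  v_1 ≈ (0.18, 0.18, 0.9671)


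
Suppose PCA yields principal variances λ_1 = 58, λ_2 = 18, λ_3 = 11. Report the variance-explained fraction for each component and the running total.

Step 1 — total variance = trace(Sigma) = Σ λ_i = 58 + 18 + 11 = 87.

Step 2 — fraction explained by component i = λ_i / Σ λ:
  PC1: 58/87 = 0.6667
  PC2: 18/87 = 0.2069
  PC3: 11/87 = 0.1264

Step 3 — cumulative fraction after k components = (λ_1 + ... + λ_k) / Σ λ:
  k = 1: 58/87 = 0.6667
  k = 2: (58 + 18)/87 = 76/87 = 0.8736
  k = 3: (58 + 18 + 11)/87 = 87/87 = 1

Summary (fraction, with percent):

explained: PC1 0.6667 (66.67%), PC2 0.2069 (20.69%), PC3 0.1264 (12.64%);  cumulative: 0.6667, 0.8736, 1


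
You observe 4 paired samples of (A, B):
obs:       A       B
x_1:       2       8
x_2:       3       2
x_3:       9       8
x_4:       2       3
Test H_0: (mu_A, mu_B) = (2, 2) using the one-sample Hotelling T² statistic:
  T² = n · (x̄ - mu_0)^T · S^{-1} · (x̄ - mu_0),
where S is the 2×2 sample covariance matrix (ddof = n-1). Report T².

Step 1 — sample mean vector:
  mean(A) = (2 + 3 + 9 + 2) / 4 = 16/4 = 4
  mean(B) = (8 + 2 + 8 + 3) / 4 = 21/4 = 5.25
  x̄ = (4, 5.25),  deviation x̄ - mu_0 = (4, 5.25) - (2, 2) = (2, 3.25).

Step 2 — sample covariance matrix, S[i,j] = (1/(n-1)) · Σ_k (x_{k,i} - mean_i) · (x_{k,j} - mean_j), divisor n-1 = 3:
  S[A,A] = ((-2)·(-2) + (-1)·(-1) + (5)·(5) + (-2)·(-2)) / 3 = 34/3 = 11.3333
  S[A,B] = ((-2)·(2.75) + (-1)·(-3.25) + (5)·(2.75) + (-2)·(-2.25)) / 3 = 16/3 = 5.3333
  S[B,B] = ((2.75)·(2.75) + (-3.25)·(-3.25) + (2.75)·(2.75) + (-2.25)·(-2.25)) / 3 = 30.75/3 = 10.25
  S = [[11.3333, 5.3333],
 [5.3333, 10.25]].

Step 3 — invert S. det(S) = 11.3333·10.25 - (5.3333)² = 87.7222.
  S^{-1} = (1/det) · [[d, -b], [-b, a]] = [[0.1168, -0.0608],
 [-0.0608, 0.1292]].

Step 4 — quadratic form (x̄ - mu_0)^T · S^{-1} · (x̄ - mu_0):
  S^{-1} · (x̄ - mu_0) = (0.0361, 0.2983),
  (x̄ - mu_0)^T · [...] = (2)·(0.0361) + (3.25)·(0.2983) = 1.0416.

Step 5 — scale by n: T² = 4 · 1.0416 = 4.1666.

T² ≈ 4.1666


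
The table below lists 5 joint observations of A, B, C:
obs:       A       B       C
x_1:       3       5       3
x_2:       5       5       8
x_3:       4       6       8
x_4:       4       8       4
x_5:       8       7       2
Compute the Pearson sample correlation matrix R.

Step 1 — column means:
  mean(A) = (3 + 5 + 4 + 4 + 8) / 5 = 24/5 = 4.8
  mean(B) = (5 + 5 + 6 + 8 + 7) / 5 = 31/5 = 6.2
  mean(C) = (3 + 8 + 8 + 4 + 2) / 5 = 25/5 = 5

Step 2 — sample variances and covariances s[i,j] = (1/(n-1)) · Σ_k (x_{k,i} - mean_i) · (x_{k,j} - mean_j), with n-1 = 4:
  s[A,A] = ((-1.8)·(-1.8) + (0.2)·(0.2) + (-0.8)·(-0.8) + (-0.8)·(-0.8) + (3.2)·(3.2)) / 4 = 14.8/4 = 3.7
  s[A,B] = ((-1.8)·(-1.2) + (0.2)·(-1.2) + (-0.8)·(-0.2) + (-0.8)·(1.8) + (3.2)·(0.8)) / 4 = 3.2/4 = 0.8
  s[A,C] = ((-1.8)·(-2) + (0.2)·(3) + (-0.8)·(3) + (-0.8)·(-1) + (3.2)·(-3)) / 4 = -7/4 = -1.75
  s[B,B] = ((-1.2)·(-1.2) + (-1.2)·(-1.2) + (-0.2)·(-0.2) + (1.8)·(1.8) + (0.8)·(0.8)) / 4 = 6.8/4 = 1.7
  s[B,C] = ((-1.2)·(-2) + (-1.2)·(3) + (-0.2)·(3) + (1.8)·(-1) + (0.8)·(-3)) / 4 = -6/4 = -1.5
  s[C,C] = ((-2)·(-2) + (3)·(3) + (3)·(3) + (-1)·(-1) + (-3)·(-3)) / 4 = 32/4 = 8
  Sample standard deviations s_i = √(s[i,i]):
  s(A) = √(3.7) = 1.9235
  s(B) = √(1.7) = 1.3038
  s(C) = √(8) = 2.8284

Step 3 — r_{ij} = s_{ij} / (s_i · s_j):
  r[A,A] = 1 (diagonal).
  r[A,B] = 0.8 / (1.9235 · 1.3038) = 0.8 / 2.508 = 0.319
  r[A,C] = -1.75 / (1.9235 · 2.8284) = -1.75 / 5.4406 = -0.3217
  r[B,B] = 1 (diagonal).
  r[B,C] = -1.5 / (1.3038 · 2.8284) = -1.5 / 3.6878 = -0.4067
  r[C,C] = 1 (diagonal).

R is symmetric with unit diagonal. Assembling:

R = [[1, 0.319, -0.3217],
 [0.319, 1, -0.4067],
 [-0.3217, -0.4067, 1]]


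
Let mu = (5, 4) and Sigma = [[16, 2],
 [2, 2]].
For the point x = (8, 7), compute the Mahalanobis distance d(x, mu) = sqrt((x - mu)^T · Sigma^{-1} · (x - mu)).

Step 1 — centre the observation: (x - mu) = (3, 3).

Step 2 — invert Sigma. det(Sigma) = 16·2 - (2)² = 28.
  Sigma^{-1} = (1/det) · [[d, -b], [-b, a]] = [[0.0714, -0.0714],
 [-0.0714, 0.5714]].

Step 3 — form the quadratic (x - mu)^T · Sigma^{-1} · (x - mu):
  Sigma^{-1} · (x - mu) = (0, 1.5).
  (x - mu)^T · [Sigma^{-1} · (x - mu)] = (3)·(0) + (3)·(1.5) = 4.5.

Step 4 — take square root: d = √(4.5) ≈ 2.1213.

d(x, mu) = √(4.5) ≈ 2.1213


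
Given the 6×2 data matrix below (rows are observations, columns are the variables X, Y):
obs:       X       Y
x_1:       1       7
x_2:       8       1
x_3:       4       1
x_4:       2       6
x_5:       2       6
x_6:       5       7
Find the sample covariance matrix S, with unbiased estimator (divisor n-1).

Step 1 — column means:
  mean(X) = (1 + 8 + 4 + 2 + 2 + 5) / 6 = 22/6 = 3.6667
  mean(Y) = (7 + 1 + 1 + 6 + 6 + 7) / 6 = 28/6 = 4.6667

Step 2 — sample covariance S[i,j] = (1/(n-1)) · Σ_k (x_{k,i} - mean_i) · (x_{k,j} - mean_j), with n-1 = 5.
  S[X,X] = ((-2.6667)·(-2.6667) + (4.3333)·(4.3333) + (0.3333)·(0.3333) + (-1.6667)·(-1.6667) + (-1.6667)·(-1.6667) + (1.3333)·(1.3333)) / 5 = 33.3333/5 = 6.6667
  S[X,Y] = ((-2.6667)·(2.3333) + (4.3333)·(-3.6667) + (0.3333)·(-3.6667) + (-1.6667)·(1.3333) + (-1.6667)·(1.3333) + (1.3333)·(2.3333)) / 5 = -24.6667/5 = -4.9333
  S[Y,Y] = ((2.3333)·(2.3333) + (-3.6667)·(-3.6667) + (-3.6667)·(-3.6667) + (1.3333)·(1.3333) + (1.3333)·(1.3333) + (2.3333)·(2.3333)) / 5 = 41.3333/5 = 8.2667

S is symmetric (S[j,i] = S[i,j]). Assembling:

S = [[6.6667, -4.9333],
 [-4.9333, 8.2667]]


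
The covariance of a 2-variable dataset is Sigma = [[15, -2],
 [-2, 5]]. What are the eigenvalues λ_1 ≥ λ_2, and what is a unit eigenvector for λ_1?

Step 1 — characteristic polynomial of 2×2 Sigma:
  det(Sigma - λI) = λ² - trace · λ + det = 0.
  trace = 15 + 5 = 20, det = 15·5 - (-2)² = 71.
Step 2 — discriminant:
  Δ = trace² - 4·det = 400 - 284 = 116.
Step 3 — eigenvalues:
  λ = (trace ± √Δ)/2 = (20 ± 10.7703)/2,
  λ_1 = 15.3852,  λ_2 = 4.6148.

Step 4 — unit eigenvector for λ_1: solve (Sigma - λ_1 I)v = 0. First row:
  (15 - 15.3852)·v_x + (-2)·v_y = 0, i.e. (-0.3852)·v_x + (-2)·v_y = 0,
  so v ∝ (b, λ_1 - a) = (-2, 0.3852); multiply by -1 so the first entry is positive: u = (2, -0.3852).
  ||u|| = √((2)² + (-0.3852)²) = √(4.1484) ≈ 2.0368,
  v_1 = u/||u|| ≈ (0.982, -0.1891) (||v_1|| = 1).

λ_1 = 15.3852,  λ_2 = 4.6148;  v_1 ≈ (0.982, -0.1891)


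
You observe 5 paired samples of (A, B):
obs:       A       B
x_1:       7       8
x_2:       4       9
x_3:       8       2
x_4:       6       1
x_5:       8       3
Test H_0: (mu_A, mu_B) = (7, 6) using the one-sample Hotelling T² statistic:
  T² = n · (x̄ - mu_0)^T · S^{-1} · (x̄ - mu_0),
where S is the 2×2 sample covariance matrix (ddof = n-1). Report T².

Step 1 — sample mean vector:
  mean(A) = (7 + 4 + 8 + 6 + 8) / 5 = 33/5 = 6.6
  mean(B) = (8 + 9 + 2 + 1 + 3) / 5 = 23/5 = 4.6
  x̄ = (6.6, 4.6),  deviation x̄ - mu_0 = (6.6, 4.6) - (7, 6) = (-0.4, -1.4).

Step 2 — sample covariance matrix, S[i,j] = (1/(n-1)) · Σ_k (x_{k,i} - mean_i) · (x_{k,j} - mean_j), divisor n-1 = 4:
  S[A,A] = ((0.4)·(0.4) + (-2.6)·(-2.6) + (1.4)·(1.4) + (-0.6)·(-0.6) + (1.4)·(1.4)) / 4 = 11.2/4 = 2.8
  S[A,B] = ((0.4)·(3.4) + (-2.6)·(4.4) + (1.4)·(-2.6) + (-0.6)·(-3.6) + (1.4)·(-1.6)) / 4 = -13.8/4 = -3.45
  S[B,B] = ((3.4)·(3.4) + (4.4)·(4.4) + (-2.6)·(-2.6) + (-3.6)·(-3.6) + (-1.6)·(-1.6)) / 4 = 53.2/4 = 13.3
  S = [[2.8, -3.45],
 [-3.45, 13.3]].

Step 3 — invert S. det(S) = 2.8·13.3 - (-3.45)² = 25.3375.
  S^{-1} = (1/det) · [[d, -b], [-b, a]] = [[0.5249, 0.1362],
 [0.1362, 0.1105]].

Step 4 — quadratic form (x̄ - mu_0)^T · S^{-1} · (x̄ - mu_0):
  S^{-1} · (x̄ - mu_0) = (-0.4006, -0.2092),
  (x̄ - mu_0)^T · [...] = (-0.4)·(-0.4006) + (-1.4)·(-0.2092) = 0.4531.

Step 5 — scale by n: T² = 5 · 0.4531 = 2.2654.

T² ≈ 2.2654


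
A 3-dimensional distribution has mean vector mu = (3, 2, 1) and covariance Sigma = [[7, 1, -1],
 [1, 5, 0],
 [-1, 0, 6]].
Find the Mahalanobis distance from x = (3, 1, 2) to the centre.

Step 1 — centre the observation: (x - mu) = (0, -1, 1).

Step 2 — invert Sigma (cofactor / det for 3×3, or solve directly):
  Sigma^{-1} = [[0.1508, -0.0302, 0.0251],
 [-0.0302, 0.206, -0.005],
 [0.0251, -0.005, 0.1709]].

Step 3 — form the quadratic (x - mu)^T · Sigma^{-1} · (x - mu):
  Sigma^{-1} · (x - mu) = (0.0553, -0.2111, 0.1759).
  (x - mu)^T · [Sigma^{-1} · (x - mu)] = (0)·(0.0553) + (-1)·(-0.2111) + (1)·(0.1759) = 0.3869.

Step 4 — take square root: d = √(0.3869) ≈ 0.622.

d(x, mu) = √(0.3869) ≈ 0.622


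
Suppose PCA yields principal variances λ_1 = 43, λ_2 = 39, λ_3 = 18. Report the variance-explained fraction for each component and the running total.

Step 1 — total variance = trace(Sigma) = Σ λ_i = 43 + 39 + 18 = 100.

Step 2 — fraction explained by component i = λ_i / Σ λ:
  PC1: 43/100 = 0.43
  PC2: 39/100 = 0.39
  PC3: 18/100 = 0.18

Step 3 — cumulative fraction after k components = (λ_1 + ... + λ_k) / Σ λ:
  k = 1: 43/100 = 0.43
  k = 2: (43 + 39)/100 = 82/100 = 0.82
  k = 3: (43 + 39 + 18)/100 = 100/100 = 1

Summary (fraction, with percent):

explained: PC1 0.43 (43%), PC2 0.39 (39%), PC3 0.18 (18%);  cumulative: 0.43, 0.82, 1


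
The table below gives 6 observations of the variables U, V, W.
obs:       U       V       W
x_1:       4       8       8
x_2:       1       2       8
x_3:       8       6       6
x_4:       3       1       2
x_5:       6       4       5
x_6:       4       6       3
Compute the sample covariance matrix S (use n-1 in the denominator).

Step 1 — column means:
  mean(U) = (4 + 1 + 8 + 3 + 6 + 4) / 6 = 26/6 = 4.3333
  mean(V) = (8 + 2 + 6 + 1 + 4 + 6) / 6 = 27/6 = 4.5
  mean(W) = (8 + 8 + 6 + 2 + 5 + 3) / 6 = 32/6 = 5.3333

Step 2 — sample covariance S[i,j] = (1/(n-1)) · Σ_k (x_{k,i} - mean_i) · (x_{k,j} - mean_j), with n-1 = 5.
  S[U,U] = ((-0.3333)·(-0.3333) + (-3.3333)·(-3.3333) + (3.6667)·(3.6667) + (-1.3333)·(-1.3333) + (1.6667)·(1.6667) + (-0.3333)·(-0.3333)) / 5 = 29.3333/5 = 5.8667
  S[U,V] = ((-0.3333)·(3.5) + (-3.3333)·(-2.5) + (3.6667)·(1.5) + (-1.3333)·(-3.5) + (1.6667)·(-0.5) + (-0.3333)·(1.5)) / 5 = 16/5 = 3.2
  S[U,W] = ((-0.3333)·(2.6667) + (-3.3333)·(2.6667) + (3.6667)·(0.6667) + (-1.3333)·(-3.3333) + (1.6667)·(-0.3333) + (-0.3333)·(-2.3333)) / 5 = -2.6667/5 = -0.5333
  S[V,V] = ((3.5)·(3.5) + (-2.5)·(-2.5) + (1.5)·(1.5) + (-3.5)·(-3.5) + (-0.5)·(-0.5) + (1.5)·(1.5)) / 5 = 35.5/5 = 7.1
  S[V,W] = ((3.5)·(2.6667) + (-2.5)·(2.6667) + (1.5)·(0.6667) + (-3.5)·(-3.3333) + (-0.5)·(-0.3333) + (1.5)·(-2.3333)) / 5 = 12/5 = 2.4
  S[W,W] = ((2.6667)·(2.6667) + (2.6667)·(2.6667) + (0.6667)·(0.6667) + (-3.3333)·(-3.3333) + (-0.3333)·(-0.3333) + (-2.3333)·(-2.3333)) / 5 = 31.3333/5 = 6.2667

S is symmetric (S[j,i] = S[i,j]). Assembling:

S = [[5.8667, 3.2, -0.5333],
 [3.2, 7.1, 2.4],
 [-0.5333, 2.4, 6.2667]]
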